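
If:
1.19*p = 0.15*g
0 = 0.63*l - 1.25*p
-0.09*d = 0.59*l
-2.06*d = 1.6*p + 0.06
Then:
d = -0.03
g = 0.02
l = 0.00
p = 0.00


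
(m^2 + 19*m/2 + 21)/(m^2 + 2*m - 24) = (m + 7/2)/(m - 4)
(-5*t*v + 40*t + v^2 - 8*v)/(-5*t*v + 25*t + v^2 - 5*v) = (v - 8)/(v - 5)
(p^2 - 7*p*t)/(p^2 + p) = (p - 7*t)/(p + 1)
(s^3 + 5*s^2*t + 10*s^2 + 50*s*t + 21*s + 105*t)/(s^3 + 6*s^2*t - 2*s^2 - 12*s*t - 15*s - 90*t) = (s^2 + 5*s*t + 7*s + 35*t)/(s^2 + 6*s*t - 5*s - 30*t)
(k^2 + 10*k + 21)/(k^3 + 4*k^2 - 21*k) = (k + 3)/(k*(k - 3))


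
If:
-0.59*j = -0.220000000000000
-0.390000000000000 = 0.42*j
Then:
No Solution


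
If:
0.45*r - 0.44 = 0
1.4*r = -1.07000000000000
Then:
No Solution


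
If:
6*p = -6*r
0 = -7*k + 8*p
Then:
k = -8*r/7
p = -r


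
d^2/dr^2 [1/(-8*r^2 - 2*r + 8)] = (16*r^2 + 4*r - (8*r + 1)^2 - 16)/(4*r^2 + r - 4)^3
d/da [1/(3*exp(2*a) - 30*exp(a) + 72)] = 2*(5 - exp(a))*exp(a)/(3*(exp(2*a) - 10*exp(a) + 24)^2)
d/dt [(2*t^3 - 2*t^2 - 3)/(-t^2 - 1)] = 2*t*(-t^3 - 3*t - 1)/(t^4 + 2*t^2 + 1)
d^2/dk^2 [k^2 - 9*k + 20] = 2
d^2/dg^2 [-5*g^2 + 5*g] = -10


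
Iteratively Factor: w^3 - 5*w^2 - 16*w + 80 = (w + 4)*(w^2 - 9*w + 20) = (w - 4)*(w + 4)*(w - 5)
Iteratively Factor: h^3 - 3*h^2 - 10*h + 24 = (h - 4)*(h^2 + h - 6) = (h - 4)*(h + 3)*(h - 2)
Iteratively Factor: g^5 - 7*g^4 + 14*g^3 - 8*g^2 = (g - 4)*(g^4 - 3*g^3 + 2*g^2) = (g - 4)*(g - 1)*(g^3 - 2*g^2) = (g - 4)*(g - 2)*(g - 1)*(g^2) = g*(g - 4)*(g - 2)*(g - 1)*(g)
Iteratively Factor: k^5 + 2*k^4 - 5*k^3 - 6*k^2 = (k)*(k^4 + 2*k^3 - 5*k^2 - 6*k) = k^2*(k^3 + 2*k^2 - 5*k - 6) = k^2*(k - 2)*(k^2 + 4*k + 3) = k^2*(k - 2)*(k + 1)*(k + 3)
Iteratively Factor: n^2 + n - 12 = (n + 4)*(n - 3)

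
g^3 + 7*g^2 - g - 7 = (g - 1)*(g + 1)*(g + 7)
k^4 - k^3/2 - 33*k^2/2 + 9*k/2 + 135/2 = (k - 3)^2*(k + 5/2)*(k + 3)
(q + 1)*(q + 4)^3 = q^4 + 13*q^3 + 60*q^2 + 112*q + 64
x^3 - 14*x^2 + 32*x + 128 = (x - 8)^2*(x + 2)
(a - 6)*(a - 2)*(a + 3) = a^3 - 5*a^2 - 12*a + 36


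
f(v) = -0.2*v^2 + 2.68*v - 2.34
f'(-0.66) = 2.94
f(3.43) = 4.50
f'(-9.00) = 6.28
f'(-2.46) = 3.66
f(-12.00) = -63.30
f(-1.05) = -5.37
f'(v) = 2.68 - 0.4*v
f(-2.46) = -10.14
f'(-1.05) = 3.10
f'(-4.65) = 4.54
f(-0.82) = -4.67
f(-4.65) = -19.13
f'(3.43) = 1.31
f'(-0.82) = 3.01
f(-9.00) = -42.66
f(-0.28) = -3.11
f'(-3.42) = 4.05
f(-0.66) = -4.20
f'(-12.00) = 7.48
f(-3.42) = -13.84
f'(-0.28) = 2.79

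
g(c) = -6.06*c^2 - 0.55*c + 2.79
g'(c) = -12.12*c - 0.55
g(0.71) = -0.66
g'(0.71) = -9.16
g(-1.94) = -18.95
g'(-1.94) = 22.96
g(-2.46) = -32.53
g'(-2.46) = 29.27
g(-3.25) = -59.43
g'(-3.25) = 38.84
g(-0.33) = 2.31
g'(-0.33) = 3.45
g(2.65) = -41.22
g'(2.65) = -32.67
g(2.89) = -49.41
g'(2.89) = -35.58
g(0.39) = 1.65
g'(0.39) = -5.28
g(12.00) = -876.45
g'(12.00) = -145.99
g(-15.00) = -1352.46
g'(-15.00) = 181.25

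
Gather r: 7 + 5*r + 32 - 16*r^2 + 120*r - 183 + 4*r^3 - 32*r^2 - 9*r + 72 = 4*r^3 - 48*r^2 + 116*r - 72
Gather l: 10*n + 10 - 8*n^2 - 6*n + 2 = -8*n^2 + 4*n + 12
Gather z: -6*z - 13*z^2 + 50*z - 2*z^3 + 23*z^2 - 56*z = -2*z^3 + 10*z^2 - 12*z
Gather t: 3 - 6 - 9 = -12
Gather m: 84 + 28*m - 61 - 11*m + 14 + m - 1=18*m + 36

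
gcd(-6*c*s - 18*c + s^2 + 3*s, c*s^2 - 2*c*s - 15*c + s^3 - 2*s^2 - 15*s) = s + 3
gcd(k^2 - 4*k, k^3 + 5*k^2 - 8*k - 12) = 1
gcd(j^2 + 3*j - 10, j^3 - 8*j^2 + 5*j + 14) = j - 2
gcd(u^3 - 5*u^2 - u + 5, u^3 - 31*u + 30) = u^2 - 6*u + 5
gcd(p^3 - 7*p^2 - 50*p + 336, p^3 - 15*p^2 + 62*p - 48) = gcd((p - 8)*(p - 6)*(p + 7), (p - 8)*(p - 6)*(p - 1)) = p^2 - 14*p + 48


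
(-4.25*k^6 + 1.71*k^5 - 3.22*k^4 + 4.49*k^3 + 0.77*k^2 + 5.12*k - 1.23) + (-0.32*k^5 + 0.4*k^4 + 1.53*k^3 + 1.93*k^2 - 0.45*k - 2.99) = -4.25*k^6 + 1.39*k^5 - 2.82*k^4 + 6.02*k^3 + 2.7*k^2 + 4.67*k - 4.22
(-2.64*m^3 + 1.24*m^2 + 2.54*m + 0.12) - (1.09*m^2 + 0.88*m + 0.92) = -2.64*m^3 + 0.15*m^2 + 1.66*m - 0.8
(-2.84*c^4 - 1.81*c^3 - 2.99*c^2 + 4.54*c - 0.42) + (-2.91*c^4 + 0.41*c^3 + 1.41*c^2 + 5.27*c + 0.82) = -5.75*c^4 - 1.4*c^3 - 1.58*c^2 + 9.81*c + 0.4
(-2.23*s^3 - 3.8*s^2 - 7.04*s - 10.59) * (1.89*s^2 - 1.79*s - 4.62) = -4.2147*s^5 - 3.1903*s^4 + 3.799*s^3 + 10.1425*s^2 + 51.4809*s + 48.9258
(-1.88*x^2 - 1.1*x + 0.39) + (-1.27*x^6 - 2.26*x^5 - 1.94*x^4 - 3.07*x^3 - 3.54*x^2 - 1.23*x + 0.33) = -1.27*x^6 - 2.26*x^5 - 1.94*x^4 - 3.07*x^3 - 5.42*x^2 - 2.33*x + 0.72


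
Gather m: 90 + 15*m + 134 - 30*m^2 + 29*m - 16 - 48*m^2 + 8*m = -78*m^2 + 52*m + 208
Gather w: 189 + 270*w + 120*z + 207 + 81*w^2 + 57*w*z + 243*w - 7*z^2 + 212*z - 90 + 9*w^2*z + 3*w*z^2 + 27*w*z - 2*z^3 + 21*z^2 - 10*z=w^2*(9*z + 81) + w*(3*z^2 + 84*z + 513) - 2*z^3 + 14*z^2 + 322*z + 306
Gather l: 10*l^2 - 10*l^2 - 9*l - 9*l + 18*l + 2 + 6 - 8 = 0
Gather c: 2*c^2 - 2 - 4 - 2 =2*c^2 - 8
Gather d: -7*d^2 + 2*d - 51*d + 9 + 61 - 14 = -7*d^2 - 49*d + 56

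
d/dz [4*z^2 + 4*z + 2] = 8*z + 4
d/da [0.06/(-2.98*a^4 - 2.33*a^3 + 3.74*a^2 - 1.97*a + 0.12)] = (0.7152*a^3 + 0.4194*a^2 - 0.4488*a + 0.1182)/(2.98*a^4 + 2.33*a^3 - 3.74*a^2 + 1.97*a - 0.12)^2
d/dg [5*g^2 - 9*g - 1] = 10*g - 9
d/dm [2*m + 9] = 2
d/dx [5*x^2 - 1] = 10*x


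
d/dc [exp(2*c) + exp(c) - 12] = (2*exp(c) + 1)*exp(c)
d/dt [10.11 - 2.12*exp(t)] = -2.12*exp(t)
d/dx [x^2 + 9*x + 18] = 2*x + 9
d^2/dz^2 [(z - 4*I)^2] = 2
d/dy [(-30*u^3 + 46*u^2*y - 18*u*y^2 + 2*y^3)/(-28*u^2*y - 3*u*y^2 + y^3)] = 12*u*(-70*u^4 - 15*u^3*y + 61*u^2*y^2 - 17*u*y^3 + y^4)/(y^2*(784*u^4 + 168*u^3*y - 47*u^2*y^2 - 6*u*y^3 + y^4))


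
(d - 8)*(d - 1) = d^2 - 9*d + 8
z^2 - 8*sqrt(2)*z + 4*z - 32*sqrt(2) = (z + 4)*(z - 8*sqrt(2))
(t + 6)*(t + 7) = t^2 + 13*t + 42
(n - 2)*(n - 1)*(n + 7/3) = n^3 - 2*n^2/3 - 5*n + 14/3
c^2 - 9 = (c - 3)*(c + 3)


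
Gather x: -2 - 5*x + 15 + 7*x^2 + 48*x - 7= 7*x^2 + 43*x + 6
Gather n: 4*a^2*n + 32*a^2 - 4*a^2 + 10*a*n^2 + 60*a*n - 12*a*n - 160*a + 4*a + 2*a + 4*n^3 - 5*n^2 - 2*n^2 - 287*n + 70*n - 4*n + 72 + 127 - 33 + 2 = 28*a^2 - 154*a + 4*n^3 + n^2*(10*a - 7) + n*(4*a^2 + 48*a - 221) + 168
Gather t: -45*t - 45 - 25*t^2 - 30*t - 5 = -25*t^2 - 75*t - 50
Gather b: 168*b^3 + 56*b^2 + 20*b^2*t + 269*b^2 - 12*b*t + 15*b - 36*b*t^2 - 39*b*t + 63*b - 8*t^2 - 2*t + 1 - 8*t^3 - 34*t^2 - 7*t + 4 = 168*b^3 + b^2*(20*t + 325) + b*(-36*t^2 - 51*t + 78) - 8*t^3 - 42*t^2 - 9*t + 5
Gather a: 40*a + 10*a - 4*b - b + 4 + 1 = 50*a - 5*b + 5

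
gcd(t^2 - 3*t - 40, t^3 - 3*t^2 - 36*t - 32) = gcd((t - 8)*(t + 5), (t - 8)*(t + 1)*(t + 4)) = t - 8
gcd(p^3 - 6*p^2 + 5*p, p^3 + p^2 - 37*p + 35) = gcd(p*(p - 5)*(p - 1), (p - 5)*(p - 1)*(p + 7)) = p^2 - 6*p + 5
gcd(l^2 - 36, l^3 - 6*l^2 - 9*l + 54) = l - 6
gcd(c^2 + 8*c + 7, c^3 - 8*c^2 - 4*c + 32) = 1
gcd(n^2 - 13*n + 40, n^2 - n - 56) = n - 8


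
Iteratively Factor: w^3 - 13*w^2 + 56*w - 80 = (w - 5)*(w^2 - 8*w + 16) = (w - 5)*(w - 4)*(w - 4)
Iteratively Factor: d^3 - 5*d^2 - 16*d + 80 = (d - 5)*(d^2 - 16) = (d - 5)*(d + 4)*(d - 4)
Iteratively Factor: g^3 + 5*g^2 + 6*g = (g + 2)*(g^2 + 3*g) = g*(g + 2)*(g + 3)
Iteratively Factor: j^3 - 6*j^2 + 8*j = (j)*(j^2 - 6*j + 8) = j*(j - 2)*(j - 4)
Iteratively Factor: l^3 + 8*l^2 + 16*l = (l + 4)*(l^2 + 4*l) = l*(l + 4)*(l + 4)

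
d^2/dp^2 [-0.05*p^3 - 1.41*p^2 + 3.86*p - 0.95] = -0.3*p - 2.82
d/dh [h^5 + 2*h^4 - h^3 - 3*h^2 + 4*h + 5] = 5*h^4 + 8*h^3 - 3*h^2 - 6*h + 4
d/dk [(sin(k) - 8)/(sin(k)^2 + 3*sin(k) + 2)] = (16*sin(k) + cos(k)^2 + 25)*cos(k)/(sin(k)^2 + 3*sin(k) + 2)^2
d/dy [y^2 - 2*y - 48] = 2*y - 2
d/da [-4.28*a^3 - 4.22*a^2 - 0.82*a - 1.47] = -12.84*a^2 - 8.44*a - 0.82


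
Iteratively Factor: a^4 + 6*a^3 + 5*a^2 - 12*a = (a + 4)*(a^3 + 2*a^2 - 3*a) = (a - 1)*(a + 4)*(a^2 + 3*a) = (a - 1)*(a + 3)*(a + 4)*(a)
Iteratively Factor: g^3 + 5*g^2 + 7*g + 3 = (g + 3)*(g^2 + 2*g + 1) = (g + 1)*(g + 3)*(g + 1)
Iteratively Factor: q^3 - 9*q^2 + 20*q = (q)*(q^2 - 9*q + 20) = q*(q - 5)*(q - 4)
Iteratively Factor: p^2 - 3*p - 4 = (p + 1)*(p - 4)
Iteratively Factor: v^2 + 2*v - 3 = (v + 3)*(v - 1)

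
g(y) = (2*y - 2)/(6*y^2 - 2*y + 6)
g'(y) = (2 - 12*y)*(2*y - 2)/(6*y^2 - 2*y + 6)^2 + 2/(6*y^2 - 2*y + 6)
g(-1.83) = -0.19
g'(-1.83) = -0.09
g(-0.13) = -0.36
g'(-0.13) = 0.12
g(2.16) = 0.08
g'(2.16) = 0.00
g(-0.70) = -0.33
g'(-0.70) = -0.14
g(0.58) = -0.12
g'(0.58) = 0.38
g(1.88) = 0.08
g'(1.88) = 0.02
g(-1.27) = -0.25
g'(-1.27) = -0.13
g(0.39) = -0.20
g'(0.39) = 0.41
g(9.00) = 0.03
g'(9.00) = 0.00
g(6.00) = 0.05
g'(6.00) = -0.00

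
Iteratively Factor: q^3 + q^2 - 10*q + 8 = (q - 2)*(q^2 + 3*q - 4) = (q - 2)*(q + 4)*(q - 1)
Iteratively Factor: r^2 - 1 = (r + 1)*(r - 1)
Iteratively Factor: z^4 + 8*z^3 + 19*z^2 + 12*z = (z + 3)*(z^3 + 5*z^2 + 4*z) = (z + 1)*(z + 3)*(z^2 + 4*z) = z*(z + 1)*(z + 3)*(z + 4)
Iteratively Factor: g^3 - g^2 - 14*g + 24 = (g - 2)*(g^2 + g - 12) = (g - 3)*(g - 2)*(g + 4)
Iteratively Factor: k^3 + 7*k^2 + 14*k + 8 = (k + 4)*(k^2 + 3*k + 2) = (k + 2)*(k + 4)*(k + 1)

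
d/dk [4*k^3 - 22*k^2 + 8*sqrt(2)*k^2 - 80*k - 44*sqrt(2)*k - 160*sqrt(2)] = 12*k^2 - 44*k + 16*sqrt(2)*k - 80 - 44*sqrt(2)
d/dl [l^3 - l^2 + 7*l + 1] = 3*l^2 - 2*l + 7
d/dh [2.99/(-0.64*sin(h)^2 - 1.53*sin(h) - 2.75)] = (3.8272*sin(h) + 4.5747)*cos(h)/(0.64*sin(h)^2 + 1.53*sin(h) + 2.75)^2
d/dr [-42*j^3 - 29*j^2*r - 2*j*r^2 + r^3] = -29*j^2 - 4*j*r + 3*r^2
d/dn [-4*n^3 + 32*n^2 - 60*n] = -12*n^2 + 64*n - 60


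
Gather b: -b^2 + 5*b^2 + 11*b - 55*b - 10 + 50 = 4*b^2 - 44*b + 40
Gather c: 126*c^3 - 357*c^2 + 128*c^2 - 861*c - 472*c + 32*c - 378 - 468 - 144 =126*c^3 - 229*c^2 - 1301*c - 990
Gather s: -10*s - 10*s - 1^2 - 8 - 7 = -20*s - 16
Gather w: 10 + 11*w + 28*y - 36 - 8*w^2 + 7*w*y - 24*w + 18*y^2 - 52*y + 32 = -8*w^2 + w*(7*y - 13) + 18*y^2 - 24*y + 6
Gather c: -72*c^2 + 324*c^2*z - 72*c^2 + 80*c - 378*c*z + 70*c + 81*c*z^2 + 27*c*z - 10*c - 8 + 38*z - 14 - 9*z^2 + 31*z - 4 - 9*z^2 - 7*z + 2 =c^2*(324*z - 144) + c*(81*z^2 - 351*z + 140) - 18*z^2 + 62*z - 24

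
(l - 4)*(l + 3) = l^2 - l - 12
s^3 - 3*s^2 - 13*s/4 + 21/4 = (s - 7/2)*(s - 1)*(s + 3/2)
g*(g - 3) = g^2 - 3*g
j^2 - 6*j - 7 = (j - 7)*(j + 1)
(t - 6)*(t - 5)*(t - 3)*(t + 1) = t^4 - 13*t^3 + 49*t^2 - 27*t - 90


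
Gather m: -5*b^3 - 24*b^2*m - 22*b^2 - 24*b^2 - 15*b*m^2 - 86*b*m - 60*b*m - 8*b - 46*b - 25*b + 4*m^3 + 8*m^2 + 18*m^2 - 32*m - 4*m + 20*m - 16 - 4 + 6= -5*b^3 - 46*b^2 - 79*b + 4*m^3 + m^2*(26 - 15*b) + m*(-24*b^2 - 146*b - 16) - 14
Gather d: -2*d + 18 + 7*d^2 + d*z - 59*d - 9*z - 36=7*d^2 + d*(z - 61) - 9*z - 18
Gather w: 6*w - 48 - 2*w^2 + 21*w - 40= -2*w^2 + 27*w - 88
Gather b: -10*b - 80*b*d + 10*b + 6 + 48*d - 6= -80*b*d + 48*d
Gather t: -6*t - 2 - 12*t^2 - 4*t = -12*t^2 - 10*t - 2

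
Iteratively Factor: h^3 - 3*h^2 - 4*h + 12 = (h - 3)*(h^2 - 4) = (h - 3)*(h - 2)*(h + 2)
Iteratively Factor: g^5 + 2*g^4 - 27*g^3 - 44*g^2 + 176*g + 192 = (g + 4)*(g^4 - 2*g^3 - 19*g^2 + 32*g + 48) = (g - 4)*(g + 4)*(g^3 + 2*g^2 - 11*g - 12) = (g - 4)*(g + 4)^2*(g^2 - 2*g - 3) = (g - 4)*(g - 3)*(g + 4)^2*(g + 1)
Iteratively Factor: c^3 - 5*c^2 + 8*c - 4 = (c - 2)*(c^2 - 3*c + 2) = (c - 2)*(c - 1)*(c - 2)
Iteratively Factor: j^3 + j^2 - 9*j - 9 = (j - 3)*(j^2 + 4*j + 3) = (j - 3)*(j + 1)*(j + 3)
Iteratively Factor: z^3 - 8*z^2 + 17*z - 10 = (z - 2)*(z^2 - 6*z + 5) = (z - 5)*(z - 2)*(z - 1)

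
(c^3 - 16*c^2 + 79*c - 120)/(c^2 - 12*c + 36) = (c^3 - 16*c^2 + 79*c - 120)/(c^2 - 12*c + 36)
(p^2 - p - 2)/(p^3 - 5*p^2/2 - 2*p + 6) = 2*(p + 1)/(2*p^2 - p - 6)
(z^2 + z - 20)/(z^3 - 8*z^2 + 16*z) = (z + 5)/(z*(z - 4))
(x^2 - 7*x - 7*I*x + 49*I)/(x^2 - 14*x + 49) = (x - 7*I)/(x - 7)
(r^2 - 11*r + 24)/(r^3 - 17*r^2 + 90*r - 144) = 1/(r - 6)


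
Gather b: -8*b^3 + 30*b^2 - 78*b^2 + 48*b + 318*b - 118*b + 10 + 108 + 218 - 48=-8*b^3 - 48*b^2 + 248*b + 288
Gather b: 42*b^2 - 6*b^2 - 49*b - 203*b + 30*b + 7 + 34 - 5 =36*b^2 - 222*b + 36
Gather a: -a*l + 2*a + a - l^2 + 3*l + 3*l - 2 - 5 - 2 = a*(3 - l) - l^2 + 6*l - 9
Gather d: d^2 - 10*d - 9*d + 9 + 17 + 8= d^2 - 19*d + 34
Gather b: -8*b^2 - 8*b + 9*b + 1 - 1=-8*b^2 + b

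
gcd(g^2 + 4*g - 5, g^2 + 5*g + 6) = 1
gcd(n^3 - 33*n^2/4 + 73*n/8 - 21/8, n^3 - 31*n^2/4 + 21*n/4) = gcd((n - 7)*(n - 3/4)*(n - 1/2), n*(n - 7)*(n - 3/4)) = n^2 - 31*n/4 + 21/4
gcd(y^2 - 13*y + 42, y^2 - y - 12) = 1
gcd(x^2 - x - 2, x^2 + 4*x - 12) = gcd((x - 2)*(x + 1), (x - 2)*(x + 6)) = x - 2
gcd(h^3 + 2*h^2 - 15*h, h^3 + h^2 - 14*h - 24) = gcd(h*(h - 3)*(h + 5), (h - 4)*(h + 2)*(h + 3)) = 1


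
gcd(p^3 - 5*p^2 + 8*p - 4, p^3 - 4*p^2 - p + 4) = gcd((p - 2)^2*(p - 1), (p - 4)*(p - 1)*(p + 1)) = p - 1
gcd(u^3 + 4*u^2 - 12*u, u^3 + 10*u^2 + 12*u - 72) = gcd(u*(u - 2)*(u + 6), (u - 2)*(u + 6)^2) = u^2 + 4*u - 12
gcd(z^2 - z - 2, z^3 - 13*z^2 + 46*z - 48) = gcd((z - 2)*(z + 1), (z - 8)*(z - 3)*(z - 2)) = z - 2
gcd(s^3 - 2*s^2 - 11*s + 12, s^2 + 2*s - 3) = s^2 + 2*s - 3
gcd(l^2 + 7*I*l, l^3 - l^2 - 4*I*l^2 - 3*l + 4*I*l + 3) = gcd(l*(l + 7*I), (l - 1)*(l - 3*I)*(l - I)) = 1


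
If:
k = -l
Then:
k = -l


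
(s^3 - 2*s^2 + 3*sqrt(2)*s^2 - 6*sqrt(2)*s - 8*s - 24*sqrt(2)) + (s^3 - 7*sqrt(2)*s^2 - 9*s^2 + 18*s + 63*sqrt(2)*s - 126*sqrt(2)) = 2*s^3 - 11*s^2 - 4*sqrt(2)*s^2 + 10*s + 57*sqrt(2)*s - 150*sqrt(2)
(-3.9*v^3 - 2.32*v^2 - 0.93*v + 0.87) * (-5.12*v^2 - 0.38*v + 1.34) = 19.968*v^5 + 13.3604*v^4 + 0.4172*v^3 - 7.2098*v^2 - 1.5768*v + 1.1658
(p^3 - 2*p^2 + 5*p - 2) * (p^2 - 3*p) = p^5 - 5*p^4 + 11*p^3 - 17*p^2 + 6*p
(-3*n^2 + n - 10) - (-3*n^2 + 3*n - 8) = -2*n - 2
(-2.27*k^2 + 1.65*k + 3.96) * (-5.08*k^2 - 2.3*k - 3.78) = 11.5316*k^4 - 3.161*k^3 - 15.3312*k^2 - 15.345*k - 14.9688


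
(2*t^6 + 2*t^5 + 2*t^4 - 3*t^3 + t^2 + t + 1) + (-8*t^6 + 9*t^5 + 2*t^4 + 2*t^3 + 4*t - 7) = -6*t^6 + 11*t^5 + 4*t^4 - t^3 + t^2 + 5*t - 6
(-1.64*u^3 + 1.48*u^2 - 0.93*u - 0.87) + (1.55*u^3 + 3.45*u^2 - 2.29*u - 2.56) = -0.0899999999999999*u^3 + 4.93*u^2 - 3.22*u - 3.43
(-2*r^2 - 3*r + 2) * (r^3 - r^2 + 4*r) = -2*r^5 - r^4 - 3*r^3 - 14*r^2 + 8*r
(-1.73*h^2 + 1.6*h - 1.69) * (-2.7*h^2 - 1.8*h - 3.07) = 4.671*h^4 - 1.206*h^3 + 6.9941*h^2 - 1.87*h + 5.1883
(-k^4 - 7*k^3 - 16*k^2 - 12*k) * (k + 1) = -k^5 - 8*k^4 - 23*k^3 - 28*k^2 - 12*k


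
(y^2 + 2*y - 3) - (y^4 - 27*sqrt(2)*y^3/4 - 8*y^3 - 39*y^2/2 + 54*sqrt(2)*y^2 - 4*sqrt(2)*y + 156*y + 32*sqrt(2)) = -y^4 + 8*y^3 + 27*sqrt(2)*y^3/4 - 54*sqrt(2)*y^2 + 41*y^2/2 - 154*y + 4*sqrt(2)*y - 32*sqrt(2) - 3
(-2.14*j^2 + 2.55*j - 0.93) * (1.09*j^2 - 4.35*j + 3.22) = -2.3326*j^4 + 12.0885*j^3 - 18.997*j^2 + 12.2565*j - 2.9946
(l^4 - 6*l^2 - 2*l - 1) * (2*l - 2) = 2*l^5 - 2*l^4 - 12*l^3 + 8*l^2 + 2*l + 2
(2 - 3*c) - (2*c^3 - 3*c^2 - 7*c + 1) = -2*c^3 + 3*c^2 + 4*c + 1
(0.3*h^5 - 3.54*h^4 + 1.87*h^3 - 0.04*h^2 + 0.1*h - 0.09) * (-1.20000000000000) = -0.36*h^5 + 4.248*h^4 - 2.244*h^3 + 0.048*h^2 - 0.12*h + 0.108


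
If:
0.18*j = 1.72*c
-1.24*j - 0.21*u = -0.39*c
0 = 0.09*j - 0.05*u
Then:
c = 0.00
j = 0.00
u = 0.00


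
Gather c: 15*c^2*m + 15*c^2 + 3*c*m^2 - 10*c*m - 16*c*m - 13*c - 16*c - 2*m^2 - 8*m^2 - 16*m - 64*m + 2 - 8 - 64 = c^2*(15*m + 15) + c*(3*m^2 - 26*m - 29) - 10*m^2 - 80*m - 70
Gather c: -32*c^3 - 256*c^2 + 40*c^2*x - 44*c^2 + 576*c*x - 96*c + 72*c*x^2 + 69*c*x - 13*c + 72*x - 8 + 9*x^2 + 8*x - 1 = -32*c^3 + c^2*(40*x - 300) + c*(72*x^2 + 645*x - 109) + 9*x^2 + 80*x - 9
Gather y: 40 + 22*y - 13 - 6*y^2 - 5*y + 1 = -6*y^2 + 17*y + 28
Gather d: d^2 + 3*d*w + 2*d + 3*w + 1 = d^2 + d*(3*w + 2) + 3*w + 1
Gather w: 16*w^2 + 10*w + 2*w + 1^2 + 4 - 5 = 16*w^2 + 12*w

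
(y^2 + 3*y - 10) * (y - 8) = y^3 - 5*y^2 - 34*y + 80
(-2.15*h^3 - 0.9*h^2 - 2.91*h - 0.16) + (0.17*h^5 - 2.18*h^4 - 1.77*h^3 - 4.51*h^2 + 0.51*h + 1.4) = 0.17*h^5 - 2.18*h^4 - 3.92*h^3 - 5.41*h^2 - 2.4*h + 1.24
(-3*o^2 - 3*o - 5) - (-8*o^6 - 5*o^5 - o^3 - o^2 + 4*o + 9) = 8*o^6 + 5*o^5 + o^3 - 2*o^2 - 7*o - 14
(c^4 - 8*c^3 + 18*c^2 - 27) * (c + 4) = c^5 - 4*c^4 - 14*c^3 + 72*c^2 - 27*c - 108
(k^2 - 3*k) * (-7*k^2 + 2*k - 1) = -7*k^4 + 23*k^3 - 7*k^2 + 3*k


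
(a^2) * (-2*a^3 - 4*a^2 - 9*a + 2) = -2*a^5 - 4*a^4 - 9*a^3 + 2*a^2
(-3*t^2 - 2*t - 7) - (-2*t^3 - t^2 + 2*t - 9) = 2*t^3 - 2*t^2 - 4*t + 2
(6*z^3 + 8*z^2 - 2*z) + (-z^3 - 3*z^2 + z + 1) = 5*z^3 + 5*z^2 - z + 1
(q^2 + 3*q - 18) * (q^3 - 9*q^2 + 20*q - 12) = q^5 - 6*q^4 - 25*q^3 + 210*q^2 - 396*q + 216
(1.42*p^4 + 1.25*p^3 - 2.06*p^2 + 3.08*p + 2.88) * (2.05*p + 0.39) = 2.911*p^5 + 3.1163*p^4 - 3.7355*p^3 + 5.5106*p^2 + 7.1052*p + 1.1232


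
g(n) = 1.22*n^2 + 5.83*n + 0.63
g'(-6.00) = -8.81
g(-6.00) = 9.57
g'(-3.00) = -1.49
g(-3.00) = -5.88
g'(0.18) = 6.27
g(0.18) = 1.72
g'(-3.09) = -1.71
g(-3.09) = -5.74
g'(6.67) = 22.10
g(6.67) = 93.79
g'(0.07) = 6.00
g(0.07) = 1.04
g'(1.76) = 10.12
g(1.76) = 14.67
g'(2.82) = 12.71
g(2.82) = 26.77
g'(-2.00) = 0.95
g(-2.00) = -6.15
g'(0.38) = 6.76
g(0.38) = 3.02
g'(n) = 2.44*n + 5.83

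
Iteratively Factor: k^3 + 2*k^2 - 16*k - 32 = (k + 4)*(k^2 - 2*k - 8) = (k - 4)*(k + 4)*(k + 2)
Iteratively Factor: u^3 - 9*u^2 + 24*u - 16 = (u - 4)*(u^2 - 5*u + 4) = (u - 4)*(u - 1)*(u - 4)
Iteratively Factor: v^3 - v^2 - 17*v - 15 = (v - 5)*(v^2 + 4*v + 3) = (v - 5)*(v + 3)*(v + 1)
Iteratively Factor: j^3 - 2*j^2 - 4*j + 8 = (j + 2)*(j^2 - 4*j + 4) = (j - 2)*(j + 2)*(j - 2)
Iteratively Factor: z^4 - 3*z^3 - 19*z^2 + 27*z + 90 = (z - 3)*(z^3 - 19*z - 30) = (z - 3)*(z + 2)*(z^2 - 2*z - 15) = (z - 3)*(z + 2)*(z + 3)*(z - 5)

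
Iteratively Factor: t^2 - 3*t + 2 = (t - 2)*(t - 1)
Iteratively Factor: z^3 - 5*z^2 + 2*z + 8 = (z + 1)*(z^2 - 6*z + 8) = (z - 2)*(z + 1)*(z - 4)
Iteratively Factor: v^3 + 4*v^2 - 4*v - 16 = (v - 2)*(v^2 + 6*v + 8) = (v - 2)*(v + 4)*(v + 2)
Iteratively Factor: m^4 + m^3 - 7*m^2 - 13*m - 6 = (m + 2)*(m^3 - m^2 - 5*m - 3) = (m + 1)*(m + 2)*(m^2 - 2*m - 3) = (m + 1)^2*(m + 2)*(m - 3)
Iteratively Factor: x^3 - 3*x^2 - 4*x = (x - 4)*(x^2 + x) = (x - 4)*(x + 1)*(x)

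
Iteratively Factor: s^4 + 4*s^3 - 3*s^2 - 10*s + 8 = (s - 1)*(s^3 + 5*s^2 + 2*s - 8) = (s - 1)*(s + 2)*(s^2 + 3*s - 4) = (s - 1)*(s + 2)*(s + 4)*(s - 1)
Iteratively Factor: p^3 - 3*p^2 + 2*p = (p - 1)*(p^2 - 2*p) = (p - 2)*(p - 1)*(p)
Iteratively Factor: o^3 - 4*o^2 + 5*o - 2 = (o - 1)*(o^2 - 3*o + 2) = (o - 2)*(o - 1)*(o - 1)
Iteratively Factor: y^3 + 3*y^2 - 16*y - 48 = (y + 3)*(y^2 - 16) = (y + 3)*(y + 4)*(y - 4)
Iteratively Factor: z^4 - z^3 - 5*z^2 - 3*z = (z + 1)*(z^3 - 2*z^2 - 3*z) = (z - 3)*(z + 1)*(z^2 + z) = z*(z - 3)*(z + 1)*(z + 1)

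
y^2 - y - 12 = (y - 4)*(y + 3)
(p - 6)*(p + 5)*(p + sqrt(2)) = p^3 - p^2 + sqrt(2)*p^2 - 30*p - sqrt(2)*p - 30*sqrt(2)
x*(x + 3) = x^2 + 3*x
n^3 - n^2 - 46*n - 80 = (n - 8)*(n + 2)*(n + 5)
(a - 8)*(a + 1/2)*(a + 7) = a^3 - a^2/2 - 113*a/2 - 28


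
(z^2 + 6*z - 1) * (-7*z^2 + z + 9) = -7*z^4 - 41*z^3 + 22*z^2 + 53*z - 9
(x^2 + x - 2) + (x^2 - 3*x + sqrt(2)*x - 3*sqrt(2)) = 2*x^2 - 2*x + sqrt(2)*x - 3*sqrt(2) - 2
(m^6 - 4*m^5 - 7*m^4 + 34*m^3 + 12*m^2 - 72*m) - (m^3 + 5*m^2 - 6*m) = m^6 - 4*m^5 - 7*m^4 + 33*m^3 + 7*m^2 - 66*m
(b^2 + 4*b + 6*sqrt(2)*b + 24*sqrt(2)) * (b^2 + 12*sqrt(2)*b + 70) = b^4 + 4*b^3 + 18*sqrt(2)*b^3 + 72*sqrt(2)*b^2 + 214*b^2 + 420*sqrt(2)*b + 856*b + 1680*sqrt(2)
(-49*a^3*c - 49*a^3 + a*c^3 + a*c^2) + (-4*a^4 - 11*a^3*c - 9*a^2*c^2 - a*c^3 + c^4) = -4*a^4 - 60*a^3*c - 49*a^3 - 9*a^2*c^2 + a*c^2 + c^4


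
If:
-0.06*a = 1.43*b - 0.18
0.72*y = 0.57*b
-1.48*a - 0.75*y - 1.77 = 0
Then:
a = -1.27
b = 0.18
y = 0.14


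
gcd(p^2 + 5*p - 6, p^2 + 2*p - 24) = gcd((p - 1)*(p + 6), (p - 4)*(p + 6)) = p + 6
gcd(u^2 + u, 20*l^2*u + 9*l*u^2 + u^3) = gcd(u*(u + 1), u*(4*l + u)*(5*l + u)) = u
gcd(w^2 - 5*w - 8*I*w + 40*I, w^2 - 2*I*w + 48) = w - 8*I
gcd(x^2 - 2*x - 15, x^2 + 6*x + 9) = x + 3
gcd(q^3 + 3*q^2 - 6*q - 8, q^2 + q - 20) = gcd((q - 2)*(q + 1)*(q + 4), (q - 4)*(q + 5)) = 1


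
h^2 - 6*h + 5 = (h - 5)*(h - 1)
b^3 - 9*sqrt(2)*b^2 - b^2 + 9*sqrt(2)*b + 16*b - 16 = (b - 1)*(b - 8*sqrt(2))*(b - sqrt(2))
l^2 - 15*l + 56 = (l - 8)*(l - 7)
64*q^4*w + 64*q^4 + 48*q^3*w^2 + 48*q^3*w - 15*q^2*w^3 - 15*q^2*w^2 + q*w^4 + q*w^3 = (-8*q + w)^2*(q + w)*(q*w + q)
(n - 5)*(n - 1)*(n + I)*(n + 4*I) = n^4 - 6*n^3 + 5*I*n^3 + n^2 - 30*I*n^2 + 24*n + 25*I*n - 20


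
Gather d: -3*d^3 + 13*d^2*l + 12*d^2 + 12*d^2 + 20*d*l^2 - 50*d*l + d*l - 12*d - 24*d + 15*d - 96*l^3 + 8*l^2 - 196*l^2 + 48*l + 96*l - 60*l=-3*d^3 + d^2*(13*l + 24) + d*(20*l^2 - 49*l - 21) - 96*l^3 - 188*l^2 + 84*l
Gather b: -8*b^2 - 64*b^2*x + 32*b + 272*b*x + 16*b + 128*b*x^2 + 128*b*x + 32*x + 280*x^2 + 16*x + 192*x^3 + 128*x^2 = b^2*(-64*x - 8) + b*(128*x^2 + 400*x + 48) + 192*x^3 + 408*x^2 + 48*x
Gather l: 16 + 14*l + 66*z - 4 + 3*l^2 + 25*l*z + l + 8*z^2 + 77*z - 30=3*l^2 + l*(25*z + 15) + 8*z^2 + 143*z - 18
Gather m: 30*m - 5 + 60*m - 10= 90*m - 15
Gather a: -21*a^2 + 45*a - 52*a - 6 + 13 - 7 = -21*a^2 - 7*a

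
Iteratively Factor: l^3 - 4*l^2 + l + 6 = (l - 2)*(l^2 - 2*l - 3) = (l - 2)*(l + 1)*(l - 3)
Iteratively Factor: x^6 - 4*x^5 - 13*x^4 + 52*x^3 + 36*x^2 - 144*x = (x + 3)*(x^5 - 7*x^4 + 8*x^3 + 28*x^2 - 48*x) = x*(x + 3)*(x^4 - 7*x^3 + 8*x^2 + 28*x - 48) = x*(x - 3)*(x + 3)*(x^3 - 4*x^2 - 4*x + 16) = x*(x - 4)*(x - 3)*(x + 3)*(x^2 - 4) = x*(x - 4)*(x - 3)*(x + 2)*(x + 3)*(x - 2)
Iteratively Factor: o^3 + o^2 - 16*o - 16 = (o + 4)*(o^2 - 3*o - 4) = (o - 4)*(o + 4)*(o + 1)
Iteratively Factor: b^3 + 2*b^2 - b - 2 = (b + 2)*(b^2 - 1) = (b - 1)*(b + 2)*(b + 1)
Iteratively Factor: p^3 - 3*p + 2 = (p - 1)*(p^2 + p - 2) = (p - 1)^2*(p + 2)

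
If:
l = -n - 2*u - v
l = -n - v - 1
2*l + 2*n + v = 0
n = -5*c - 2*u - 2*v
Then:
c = 3/5 - n/5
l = 1 - n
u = 1/2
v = -2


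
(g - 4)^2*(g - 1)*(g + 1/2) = g^4 - 17*g^3/2 + 39*g^2/2 - 4*g - 8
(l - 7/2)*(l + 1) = l^2 - 5*l/2 - 7/2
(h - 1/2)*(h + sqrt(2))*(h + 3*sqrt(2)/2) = h^3 - h^2/2 + 5*sqrt(2)*h^2/2 - 5*sqrt(2)*h/4 + 3*h - 3/2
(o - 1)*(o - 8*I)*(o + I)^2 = o^4 - o^3 - 6*I*o^3 + 15*o^2 + 6*I*o^2 - 15*o + 8*I*o - 8*I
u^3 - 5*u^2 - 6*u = u*(u - 6)*(u + 1)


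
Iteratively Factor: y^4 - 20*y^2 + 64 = (y + 4)*(y^3 - 4*y^2 - 4*y + 16) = (y - 4)*(y + 4)*(y^2 - 4) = (y - 4)*(y - 2)*(y + 4)*(y + 2)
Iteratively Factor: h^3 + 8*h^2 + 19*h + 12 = (h + 1)*(h^2 + 7*h + 12) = (h + 1)*(h + 4)*(h + 3)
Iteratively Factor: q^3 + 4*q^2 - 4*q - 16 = (q + 4)*(q^2 - 4) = (q - 2)*(q + 4)*(q + 2)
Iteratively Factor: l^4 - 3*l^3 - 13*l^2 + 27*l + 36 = (l - 4)*(l^3 + l^2 - 9*l - 9) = (l - 4)*(l + 3)*(l^2 - 2*l - 3) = (l - 4)*(l - 3)*(l + 3)*(l + 1)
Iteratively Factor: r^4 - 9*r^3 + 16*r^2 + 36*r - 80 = (r - 4)*(r^3 - 5*r^2 - 4*r + 20) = (r - 4)*(r + 2)*(r^2 - 7*r + 10) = (r - 4)*(r - 2)*(r + 2)*(r - 5)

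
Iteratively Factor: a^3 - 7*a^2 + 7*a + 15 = (a - 3)*(a^2 - 4*a - 5) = (a - 5)*(a - 3)*(a + 1)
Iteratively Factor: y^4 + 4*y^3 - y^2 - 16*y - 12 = (y - 2)*(y^3 + 6*y^2 + 11*y + 6) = (y - 2)*(y + 1)*(y^2 + 5*y + 6) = (y - 2)*(y + 1)*(y + 2)*(y + 3)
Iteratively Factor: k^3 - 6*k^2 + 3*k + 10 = (k + 1)*(k^2 - 7*k + 10) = (k - 5)*(k + 1)*(k - 2)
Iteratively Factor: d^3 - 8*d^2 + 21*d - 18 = (d - 3)*(d^2 - 5*d + 6) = (d - 3)*(d - 2)*(d - 3)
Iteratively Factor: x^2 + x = (x + 1)*(x)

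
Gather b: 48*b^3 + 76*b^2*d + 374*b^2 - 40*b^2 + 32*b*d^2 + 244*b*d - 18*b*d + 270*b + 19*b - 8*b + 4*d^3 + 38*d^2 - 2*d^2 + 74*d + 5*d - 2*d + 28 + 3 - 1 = 48*b^3 + b^2*(76*d + 334) + b*(32*d^2 + 226*d + 281) + 4*d^3 + 36*d^2 + 77*d + 30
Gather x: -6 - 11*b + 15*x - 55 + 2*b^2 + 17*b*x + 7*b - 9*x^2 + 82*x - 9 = 2*b^2 - 4*b - 9*x^2 + x*(17*b + 97) - 70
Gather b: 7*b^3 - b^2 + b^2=7*b^3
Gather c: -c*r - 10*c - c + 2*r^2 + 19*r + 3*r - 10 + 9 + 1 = c*(-r - 11) + 2*r^2 + 22*r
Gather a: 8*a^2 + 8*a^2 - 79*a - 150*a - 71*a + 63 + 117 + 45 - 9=16*a^2 - 300*a + 216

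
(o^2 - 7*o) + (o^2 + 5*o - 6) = 2*o^2 - 2*o - 6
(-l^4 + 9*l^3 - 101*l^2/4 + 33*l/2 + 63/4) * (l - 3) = -l^5 + 12*l^4 - 209*l^3/4 + 369*l^2/4 - 135*l/4 - 189/4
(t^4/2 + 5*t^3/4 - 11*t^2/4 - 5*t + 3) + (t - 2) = t^4/2 + 5*t^3/4 - 11*t^2/4 - 4*t + 1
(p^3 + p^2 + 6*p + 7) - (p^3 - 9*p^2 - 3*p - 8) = 10*p^2 + 9*p + 15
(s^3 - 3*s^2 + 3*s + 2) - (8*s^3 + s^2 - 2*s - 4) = -7*s^3 - 4*s^2 + 5*s + 6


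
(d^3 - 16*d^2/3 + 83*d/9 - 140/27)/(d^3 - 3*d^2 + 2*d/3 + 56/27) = (3*d - 5)/(3*d + 2)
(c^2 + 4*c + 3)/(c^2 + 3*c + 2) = (c + 3)/(c + 2)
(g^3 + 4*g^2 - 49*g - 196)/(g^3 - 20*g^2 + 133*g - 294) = (g^2 + 11*g + 28)/(g^2 - 13*g + 42)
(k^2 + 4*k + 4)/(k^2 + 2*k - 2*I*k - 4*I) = (k + 2)/(k - 2*I)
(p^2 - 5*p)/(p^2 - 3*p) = (p - 5)/(p - 3)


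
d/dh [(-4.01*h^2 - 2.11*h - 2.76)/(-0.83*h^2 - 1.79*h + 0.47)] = (5.4266*h^2 - 8.351*h - 5.9321)/(0.6889*h^4 + 2.9714*h^3 + 2.4239*h^2 - 1.6826*h + 0.2209)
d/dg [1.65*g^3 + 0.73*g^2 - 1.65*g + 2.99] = 4.95*g^2 + 1.46*g - 1.65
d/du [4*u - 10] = 4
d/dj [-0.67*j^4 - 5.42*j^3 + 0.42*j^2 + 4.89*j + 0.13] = -2.68*j^3 - 16.26*j^2 + 0.84*j + 4.89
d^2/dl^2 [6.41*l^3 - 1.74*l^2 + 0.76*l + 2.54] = 38.46*l - 3.48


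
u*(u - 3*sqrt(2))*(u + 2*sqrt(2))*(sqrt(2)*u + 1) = sqrt(2)*u^4 - u^3 - 13*sqrt(2)*u^2 - 12*u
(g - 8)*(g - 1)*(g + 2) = g^3 - 7*g^2 - 10*g + 16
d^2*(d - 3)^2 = d^4 - 6*d^3 + 9*d^2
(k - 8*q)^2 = k^2 - 16*k*q + 64*q^2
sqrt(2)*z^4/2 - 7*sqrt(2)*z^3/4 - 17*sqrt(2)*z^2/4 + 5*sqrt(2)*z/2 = z*(z - 5)*(z - 1/2)*(sqrt(2)*z/2 + sqrt(2))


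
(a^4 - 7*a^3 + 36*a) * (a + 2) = a^5 - 5*a^4 - 14*a^3 + 36*a^2 + 72*a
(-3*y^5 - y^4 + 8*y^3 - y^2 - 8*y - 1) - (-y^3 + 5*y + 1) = -3*y^5 - y^4 + 9*y^3 - y^2 - 13*y - 2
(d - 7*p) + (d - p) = 2*d - 8*p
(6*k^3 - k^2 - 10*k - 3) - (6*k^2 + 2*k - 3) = 6*k^3 - 7*k^2 - 12*k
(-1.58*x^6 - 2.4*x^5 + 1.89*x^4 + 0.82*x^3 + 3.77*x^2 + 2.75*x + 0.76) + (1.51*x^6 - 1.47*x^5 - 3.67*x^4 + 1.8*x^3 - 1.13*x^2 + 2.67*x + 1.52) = -0.0700000000000001*x^6 - 3.87*x^5 - 1.78*x^4 + 2.62*x^3 + 2.64*x^2 + 5.42*x + 2.28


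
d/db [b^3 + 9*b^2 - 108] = 3*b*(b + 6)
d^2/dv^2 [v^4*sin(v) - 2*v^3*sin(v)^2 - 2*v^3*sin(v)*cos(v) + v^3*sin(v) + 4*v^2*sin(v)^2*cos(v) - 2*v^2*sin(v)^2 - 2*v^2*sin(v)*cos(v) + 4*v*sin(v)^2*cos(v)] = -v^4*sin(v) - v^3*sin(v) + 8*v^3*cos(v) - 4*sqrt(2)*v^3*cos(2*v + pi/4) + 12*v^2*sin(v) - 8*v^2*sin(2*v) + 5*v^2*cos(v) - 16*v^2*cos(2*v) + 9*v^2*cos(3*v) + 2*v*sin(v) - 14*v*sin(2*v) + 12*v*sin(3*v) - v*cos(v) - 2*v*cos(2*v) + 9*v*cos(3*v) - 6*v - 2*sin(v) + 6*sin(3*v) + 2*cos(v) - 2*cos(3*v) + 2*sqrt(2)*cos(2*v + pi/4) - 2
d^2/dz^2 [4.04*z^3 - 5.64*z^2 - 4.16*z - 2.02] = 24.24*z - 11.28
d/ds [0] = 0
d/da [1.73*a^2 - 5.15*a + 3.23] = 3.46*a - 5.15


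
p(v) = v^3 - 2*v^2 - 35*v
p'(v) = 3*v^2 - 4*v - 35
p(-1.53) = 45.29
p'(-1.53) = -21.86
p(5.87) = -72.10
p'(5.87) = 44.89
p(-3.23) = 58.49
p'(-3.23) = 9.22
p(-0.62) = 20.69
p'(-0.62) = -31.37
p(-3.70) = 51.47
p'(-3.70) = 20.87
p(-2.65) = 60.10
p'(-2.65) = -3.33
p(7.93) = 95.36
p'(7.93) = 121.93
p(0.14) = -4.94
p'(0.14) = -35.50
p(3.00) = -96.00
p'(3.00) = -20.00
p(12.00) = 1020.00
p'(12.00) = 349.00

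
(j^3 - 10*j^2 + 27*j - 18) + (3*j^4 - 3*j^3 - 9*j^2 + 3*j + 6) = 3*j^4 - 2*j^3 - 19*j^2 + 30*j - 12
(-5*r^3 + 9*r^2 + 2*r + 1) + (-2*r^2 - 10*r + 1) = -5*r^3 + 7*r^2 - 8*r + 2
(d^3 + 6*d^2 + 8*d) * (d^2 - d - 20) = d^5 + 5*d^4 - 18*d^3 - 128*d^2 - 160*d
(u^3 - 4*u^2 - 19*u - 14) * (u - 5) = u^4 - 9*u^3 + u^2 + 81*u + 70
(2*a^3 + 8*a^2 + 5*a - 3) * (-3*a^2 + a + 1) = -6*a^5 - 22*a^4 - 5*a^3 + 22*a^2 + 2*a - 3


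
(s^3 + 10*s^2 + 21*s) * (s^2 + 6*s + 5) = s^5 + 16*s^4 + 86*s^3 + 176*s^2 + 105*s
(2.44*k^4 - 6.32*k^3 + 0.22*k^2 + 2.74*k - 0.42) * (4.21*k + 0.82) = 10.2724*k^5 - 24.6064*k^4 - 4.2562*k^3 + 11.7158*k^2 + 0.4786*k - 0.3444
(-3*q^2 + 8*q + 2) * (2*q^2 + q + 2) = -6*q^4 + 13*q^3 + 6*q^2 + 18*q + 4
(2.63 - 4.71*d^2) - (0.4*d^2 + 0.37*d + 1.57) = -5.11*d^2 - 0.37*d + 1.06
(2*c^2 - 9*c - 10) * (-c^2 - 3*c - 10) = -2*c^4 + 3*c^3 + 17*c^2 + 120*c + 100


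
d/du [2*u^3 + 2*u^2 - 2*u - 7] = 6*u^2 + 4*u - 2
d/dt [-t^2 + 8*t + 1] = 8 - 2*t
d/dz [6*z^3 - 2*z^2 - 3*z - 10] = 18*z^2 - 4*z - 3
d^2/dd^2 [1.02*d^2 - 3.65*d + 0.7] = 2.04000000000000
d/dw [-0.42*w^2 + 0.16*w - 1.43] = 0.16 - 0.84*w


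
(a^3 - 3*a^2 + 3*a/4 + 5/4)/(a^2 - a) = a - 2 - 5/(4*a)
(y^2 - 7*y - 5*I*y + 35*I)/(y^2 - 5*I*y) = (y - 7)/y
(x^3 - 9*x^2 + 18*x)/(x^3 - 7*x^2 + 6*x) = (x - 3)/(x - 1)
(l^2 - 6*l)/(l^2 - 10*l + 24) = l/(l - 4)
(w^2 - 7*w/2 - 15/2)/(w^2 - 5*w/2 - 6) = (w - 5)/(w - 4)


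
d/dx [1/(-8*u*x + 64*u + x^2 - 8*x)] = 2*(4*u - x + 4)/(8*u*x - 64*u - x^2 + 8*x)^2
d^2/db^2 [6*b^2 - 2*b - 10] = 12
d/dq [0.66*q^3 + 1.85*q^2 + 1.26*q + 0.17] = 1.98*q^2 + 3.7*q + 1.26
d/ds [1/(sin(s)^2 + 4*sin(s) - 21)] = -2*(sin(s) + 2)*cos(s)/(sin(s)^2 + 4*sin(s) - 21)^2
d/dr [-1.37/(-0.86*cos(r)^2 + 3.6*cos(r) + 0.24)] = (2.3564*cos(r) - 4.932)*sin(r)/(-0.86*cos(r)^2 + 3.6*cos(r) + 0.24)^2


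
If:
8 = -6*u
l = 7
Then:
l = 7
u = -4/3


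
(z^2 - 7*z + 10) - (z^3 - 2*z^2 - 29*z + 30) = -z^3 + 3*z^2 + 22*z - 20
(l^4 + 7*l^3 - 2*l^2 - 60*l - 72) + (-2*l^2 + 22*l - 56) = l^4 + 7*l^3 - 4*l^2 - 38*l - 128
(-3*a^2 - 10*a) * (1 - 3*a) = 9*a^3 + 27*a^2 - 10*a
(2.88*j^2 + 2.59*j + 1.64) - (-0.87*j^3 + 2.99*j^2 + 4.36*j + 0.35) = 0.87*j^3 - 0.11*j^2 - 1.77*j + 1.29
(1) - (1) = 0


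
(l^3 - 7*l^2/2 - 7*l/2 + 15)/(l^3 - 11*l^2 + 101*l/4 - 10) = 2*(l^2 - l - 6)/(2*l^2 - 17*l + 8)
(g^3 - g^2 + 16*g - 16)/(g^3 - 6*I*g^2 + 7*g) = (g^3 - g^2 + 16*g - 16)/(g*(g^2 - 6*I*g + 7))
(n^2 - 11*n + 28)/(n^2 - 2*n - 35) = (n - 4)/(n + 5)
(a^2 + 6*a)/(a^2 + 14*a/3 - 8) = 3*a/(3*a - 4)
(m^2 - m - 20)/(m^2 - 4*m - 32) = (m - 5)/(m - 8)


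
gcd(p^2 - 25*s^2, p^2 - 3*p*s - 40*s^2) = p + 5*s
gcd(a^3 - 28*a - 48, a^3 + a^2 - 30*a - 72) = a^2 - 2*a - 24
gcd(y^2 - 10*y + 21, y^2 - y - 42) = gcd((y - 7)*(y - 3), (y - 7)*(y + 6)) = y - 7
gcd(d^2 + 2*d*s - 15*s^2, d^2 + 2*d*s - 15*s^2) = -d^2 - 2*d*s + 15*s^2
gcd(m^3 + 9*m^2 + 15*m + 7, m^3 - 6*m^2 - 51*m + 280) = m + 7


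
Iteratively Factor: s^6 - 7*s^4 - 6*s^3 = (s - 3)*(s^5 + 3*s^4 + 2*s^3) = s*(s - 3)*(s^4 + 3*s^3 + 2*s^2) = s^2*(s - 3)*(s^3 + 3*s^2 + 2*s) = s^2*(s - 3)*(s + 1)*(s^2 + 2*s) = s^3*(s - 3)*(s + 1)*(s + 2)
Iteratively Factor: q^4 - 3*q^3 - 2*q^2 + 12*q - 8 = (q + 2)*(q^3 - 5*q^2 + 8*q - 4) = (q - 2)*(q + 2)*(q^2 - 3*q + 2) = (q - 2)^2*(q + 2)*(q - 1)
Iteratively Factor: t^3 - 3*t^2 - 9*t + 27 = (t - 3)*(t^2 - 9) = (t - 3)*(t + 3)*(t - 3)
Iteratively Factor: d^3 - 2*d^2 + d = (d)*(d^2 - 2*d + 1) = d*(d - 1)*(d - 1)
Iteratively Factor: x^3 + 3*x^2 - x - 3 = (x + 3)*(x^2 - 1) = (x + 1)*(x + 3)*(x - 1)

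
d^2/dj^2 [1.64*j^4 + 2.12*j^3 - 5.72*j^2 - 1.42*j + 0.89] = 19.68*j^2 + 12.72*j - 11.44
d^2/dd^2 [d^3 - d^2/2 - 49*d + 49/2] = 6*d - 1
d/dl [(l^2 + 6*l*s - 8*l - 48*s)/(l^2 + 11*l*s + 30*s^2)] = (5*s + 8)/(l^2 + 10*l*s + 25*s^2)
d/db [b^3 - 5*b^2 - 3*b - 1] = 3*b^2 - 10*b - 3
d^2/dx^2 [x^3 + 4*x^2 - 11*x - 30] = 6*x + 8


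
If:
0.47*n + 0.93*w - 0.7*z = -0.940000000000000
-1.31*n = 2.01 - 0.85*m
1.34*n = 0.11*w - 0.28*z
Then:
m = 2.24192473815167 - 0.217776226755438*z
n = -0.14130518529933*z - 0.0796671546344094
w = 0.824100469989984*z - 0.970490792819169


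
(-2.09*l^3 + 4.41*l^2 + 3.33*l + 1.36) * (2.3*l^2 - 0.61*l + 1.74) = -4.807*l^5 + 11.4179*l^4 + 1.3323*l^3 + 8.7701*l^2 + 4.9646*l + 2.3664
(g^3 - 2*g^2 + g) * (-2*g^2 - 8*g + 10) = -2*g^5 - 4*g^4 + 24*g^3 - 28*g^2 + 10*g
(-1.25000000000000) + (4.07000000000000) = 2.82000000000000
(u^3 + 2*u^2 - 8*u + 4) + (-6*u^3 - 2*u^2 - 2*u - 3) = -5*u^3 - 10*u + 1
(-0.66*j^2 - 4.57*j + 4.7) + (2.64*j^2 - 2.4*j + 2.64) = 1.98*j^2 - 6.97*j + 7.34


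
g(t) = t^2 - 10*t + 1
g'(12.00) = 14.00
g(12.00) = 25.00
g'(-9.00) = -28.00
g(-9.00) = 172.00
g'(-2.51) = -15.02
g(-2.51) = 32.40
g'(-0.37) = -10.74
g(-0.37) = 4.84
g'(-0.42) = -10.84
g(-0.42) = 5.38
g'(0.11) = -9.78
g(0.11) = -0.09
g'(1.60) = -6.80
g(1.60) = -12.44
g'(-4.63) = -19.26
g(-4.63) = 68.74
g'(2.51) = -4.98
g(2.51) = -17.80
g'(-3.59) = -17.18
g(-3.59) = 49.79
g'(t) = 2*t - 10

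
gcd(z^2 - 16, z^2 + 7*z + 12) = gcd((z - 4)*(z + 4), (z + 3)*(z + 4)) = z + 4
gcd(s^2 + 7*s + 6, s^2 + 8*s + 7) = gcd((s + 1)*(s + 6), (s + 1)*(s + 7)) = s + 1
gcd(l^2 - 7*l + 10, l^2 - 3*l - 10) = l - 5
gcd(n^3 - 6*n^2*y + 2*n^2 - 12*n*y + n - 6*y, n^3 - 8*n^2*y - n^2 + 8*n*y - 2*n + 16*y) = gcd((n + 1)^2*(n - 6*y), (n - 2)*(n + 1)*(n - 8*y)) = n + 1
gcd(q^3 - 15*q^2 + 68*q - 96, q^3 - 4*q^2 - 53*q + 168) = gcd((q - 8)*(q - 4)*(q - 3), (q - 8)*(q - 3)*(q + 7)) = q^2 - 11*q + 24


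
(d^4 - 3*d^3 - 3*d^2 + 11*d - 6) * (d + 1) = d^5 - 2*d^4 - 6*d^3 + 8*d^2 + 5*d - 6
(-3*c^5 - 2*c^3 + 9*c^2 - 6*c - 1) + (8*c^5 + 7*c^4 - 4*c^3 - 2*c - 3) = 5*c^5 + 7*c^4 - 6*c^3 + 9*c^2 - 8*c - 4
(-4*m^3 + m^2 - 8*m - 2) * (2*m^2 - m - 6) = -8*m^5 + 6*m^4 + 7*m^3 - 2*m^2 + 50*m + 12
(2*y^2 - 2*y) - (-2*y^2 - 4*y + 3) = 4*y^2 + 2*y - 3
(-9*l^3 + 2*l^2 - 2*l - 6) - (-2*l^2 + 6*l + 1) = -9*l^3 + 4*l^2 - 8*l - 7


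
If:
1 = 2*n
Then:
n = 1/2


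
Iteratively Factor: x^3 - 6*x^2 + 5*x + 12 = (x + 1)*(x^2 - 7*x + 12) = (x - 3)*(x + 1)*(x - 4)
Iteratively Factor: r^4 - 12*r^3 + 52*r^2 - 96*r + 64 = (r - 2)*(r^3 - 10*r^2 + 32*r - 32) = (r - 2)^2*(r^2 - 8*r + 16) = (r - 4)*(r - 2)^2*(r - 4)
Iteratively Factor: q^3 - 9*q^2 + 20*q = (q)*(q^2 - 9*q + 20) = q*(q - 4)*(q - 5)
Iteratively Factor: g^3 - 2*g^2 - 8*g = (g - 4)*(g^2 + 2*g) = g*(g - 4)*(g + 2)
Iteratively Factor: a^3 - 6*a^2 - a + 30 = (a + 2)*(a^2 - 8*a + 15) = (a - 5)*(a + 2)*(a - 3)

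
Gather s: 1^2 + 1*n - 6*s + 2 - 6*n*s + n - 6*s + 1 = 2*n + s*(-6*n - 12) + 4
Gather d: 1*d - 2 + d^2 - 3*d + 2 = d^2 - 2*d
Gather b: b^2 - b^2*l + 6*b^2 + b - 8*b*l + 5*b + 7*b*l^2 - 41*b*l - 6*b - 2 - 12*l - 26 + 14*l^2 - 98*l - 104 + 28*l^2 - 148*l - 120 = b^2*(7 - l) + b*(7*l^2 - 49*l) + 42*l^2 - 258*l - 252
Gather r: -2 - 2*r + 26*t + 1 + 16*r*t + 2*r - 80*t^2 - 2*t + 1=16*r*t - 80*t^2 + 24*t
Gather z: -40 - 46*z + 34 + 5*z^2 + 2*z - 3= 5*z^2 - 44*z - 9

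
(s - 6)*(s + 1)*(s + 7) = s^3 + 2*s^2 - 41*s - 42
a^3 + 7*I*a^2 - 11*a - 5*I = (a + I)^2*(a + 5*I)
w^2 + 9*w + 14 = (w + 2)*(w + 7)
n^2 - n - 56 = (n - 8)*(n + 7)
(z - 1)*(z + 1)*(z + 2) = z^3 + 2*z^2 - z - 2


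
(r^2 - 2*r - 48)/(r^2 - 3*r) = (r^2 - 2*r - 48)/(r*(r - 3))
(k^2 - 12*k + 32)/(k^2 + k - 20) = (k - 8)/(k + 5)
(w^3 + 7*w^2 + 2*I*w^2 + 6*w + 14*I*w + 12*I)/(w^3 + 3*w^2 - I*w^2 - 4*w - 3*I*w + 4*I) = (w^3 + w^2*(7 + 2*I) + w*(6 + 14*I) + 12*I)/(w^3 + w^2*(3 - I) + w*(-4 - 3*I) + 4*I)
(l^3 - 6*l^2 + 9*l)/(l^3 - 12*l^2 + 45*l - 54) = l/(l - 6)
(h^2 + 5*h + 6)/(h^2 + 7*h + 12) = (h + 2)/(h + 4)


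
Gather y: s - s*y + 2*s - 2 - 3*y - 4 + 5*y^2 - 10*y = 3*s + 5*y^2 + y*(-s - 13) - 6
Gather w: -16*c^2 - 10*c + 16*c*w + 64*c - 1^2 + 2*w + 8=-16*c^2 + 54*c + w*(16*c + 2) + 7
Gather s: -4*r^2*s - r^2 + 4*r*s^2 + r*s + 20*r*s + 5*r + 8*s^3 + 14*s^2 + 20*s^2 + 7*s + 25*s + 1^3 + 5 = -r^2 + 5*r + 8*s^3 + s^2*(4*r + 34) + s*(-4*r^2 + 21*r + 32) + 6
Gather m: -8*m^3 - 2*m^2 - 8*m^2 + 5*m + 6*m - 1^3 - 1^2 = -8*m^3 - 10*m^2 + 11*m - 2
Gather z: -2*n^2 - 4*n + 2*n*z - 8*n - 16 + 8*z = -2*n^2 - 12*n + z*(2*n + 8) - 16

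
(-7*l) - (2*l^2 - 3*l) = -2*l^2 - 4*l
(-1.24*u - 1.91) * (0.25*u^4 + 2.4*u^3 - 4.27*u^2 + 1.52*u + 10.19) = -0.31*u^5 - 3.4535*u^4 + 0.7108*u^3 + 6.2709*u^2 - 15.5388*u - 19.4629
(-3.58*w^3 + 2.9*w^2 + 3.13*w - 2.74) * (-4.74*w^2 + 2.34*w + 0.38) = 16.9692*w^5 - 22.1232*w^4 - 9.4106*w^3 + 21.4138*w^2 - 5.2222*w - 1.0412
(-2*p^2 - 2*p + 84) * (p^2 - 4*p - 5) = -2*p^4 + 6*p^3 + 102*p^2 - 326*p - 420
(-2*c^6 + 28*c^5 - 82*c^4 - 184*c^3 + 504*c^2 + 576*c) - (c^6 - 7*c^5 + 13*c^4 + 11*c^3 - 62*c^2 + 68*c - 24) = -3*c^6 + 35*c^5 - 95*c^4 - 195*c^3 + 566*c^2 + 508*c + 24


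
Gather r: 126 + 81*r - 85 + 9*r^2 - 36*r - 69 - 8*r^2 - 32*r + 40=r^2 + 13*r + 12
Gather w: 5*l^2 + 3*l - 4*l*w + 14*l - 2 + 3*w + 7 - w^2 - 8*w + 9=5*l^2 + 17*l - w^2 + w*(-4*l - 5) + 14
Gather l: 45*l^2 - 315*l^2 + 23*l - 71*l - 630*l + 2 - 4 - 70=-270*l^2 - 678*l - 72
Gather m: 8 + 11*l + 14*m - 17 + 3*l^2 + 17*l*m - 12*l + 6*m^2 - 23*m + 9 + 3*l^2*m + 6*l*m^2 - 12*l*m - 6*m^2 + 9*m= 3*l^2 + 6*l*m^2 - l + m*(3*l^2 + 5*l)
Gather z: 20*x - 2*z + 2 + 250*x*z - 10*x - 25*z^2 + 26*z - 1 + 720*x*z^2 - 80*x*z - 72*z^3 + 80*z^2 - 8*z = 10*x - 72*z^3 + z^2*(720*x + 55) + z*(170*x + 16) + 1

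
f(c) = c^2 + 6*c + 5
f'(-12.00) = -18.00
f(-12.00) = 77.00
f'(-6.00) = -6.00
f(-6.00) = 5.00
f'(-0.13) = 5.74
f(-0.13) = 4.24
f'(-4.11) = -2.22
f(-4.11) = -2.77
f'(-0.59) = 4.82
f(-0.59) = 1.81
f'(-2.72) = 0.56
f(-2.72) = -3.92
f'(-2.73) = 0.54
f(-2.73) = -3.93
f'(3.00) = 12.00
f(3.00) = 32.00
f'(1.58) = 9.16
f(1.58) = 16.98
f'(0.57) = 7.14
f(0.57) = 8.74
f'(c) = 2*c + 6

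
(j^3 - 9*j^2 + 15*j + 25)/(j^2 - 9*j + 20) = (j^2 - 4*j - 5)/(j - 4)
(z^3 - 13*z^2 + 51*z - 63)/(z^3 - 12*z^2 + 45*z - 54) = (z - 7)/(z - 6)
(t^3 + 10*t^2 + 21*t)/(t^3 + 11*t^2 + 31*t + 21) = t/(t + 1)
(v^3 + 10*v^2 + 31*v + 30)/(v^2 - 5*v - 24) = (v^2 + 7*v + 10)/(v - 8)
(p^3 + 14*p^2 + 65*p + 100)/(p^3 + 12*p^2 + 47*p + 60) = (p + 5)/(p + 3)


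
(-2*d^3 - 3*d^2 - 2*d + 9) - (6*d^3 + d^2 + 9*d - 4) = -8*d^3 - 4*d^2 - 11*d + 13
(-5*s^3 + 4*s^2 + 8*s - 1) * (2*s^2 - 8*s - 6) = -10*s^5 + 48*s^4 + 14*s^3 - 90*s^2 - 40*s + 6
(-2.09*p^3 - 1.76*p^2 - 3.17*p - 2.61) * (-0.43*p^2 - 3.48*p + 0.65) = 0.8987*p^5 + 8.03*p^4 + 6.1294*p^3 + 11.0099*p^2 + 7.0223*p - 1.6965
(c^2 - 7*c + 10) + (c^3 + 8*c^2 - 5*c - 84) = c^3 + 9*c^2 - 12*c - 74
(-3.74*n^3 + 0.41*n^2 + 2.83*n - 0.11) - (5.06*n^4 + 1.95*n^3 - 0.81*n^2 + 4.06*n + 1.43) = -5.06*n^4 - 5.69*n^3 + 1.22*n^2 - 1.23*n - 1.54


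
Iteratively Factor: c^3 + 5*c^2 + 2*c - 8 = (c + 2)*(c^2 + 3*c - 4) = (c - 1)*(c + 2)*(c + 4)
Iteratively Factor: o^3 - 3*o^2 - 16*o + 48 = (o - 4)*(o^2 + o - 12) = (o - 4)*(o - 3)*(o + 4)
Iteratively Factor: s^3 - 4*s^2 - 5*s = (s)*(s^2 - 4*s - 5) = s*(s + 1)*(s - 5)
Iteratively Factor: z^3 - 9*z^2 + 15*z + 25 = (z + 1)*(z^2 - 10*z + 25) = (z - 5)*(z + 1)*(z - 5)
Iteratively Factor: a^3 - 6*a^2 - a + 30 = (a - 3)*(a^2 - 3*a - 10) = (a - 5)*(a - 3)*(a + 2)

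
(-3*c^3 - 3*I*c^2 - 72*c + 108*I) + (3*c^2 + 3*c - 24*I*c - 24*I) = -3*c^3 + 3*c^2 - 3*I*c^2 - 69*c - 24*I*c + 84*I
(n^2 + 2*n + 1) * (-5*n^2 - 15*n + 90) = -5*n^4 - 25*n^3 + 55*n^2 + 165*n + 90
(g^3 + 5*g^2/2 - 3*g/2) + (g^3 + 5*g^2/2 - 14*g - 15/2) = 2*g^3 + 5*g^2 - 31*g/2 - 15/2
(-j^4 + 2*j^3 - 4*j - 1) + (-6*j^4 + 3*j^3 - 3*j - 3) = -7*j^4 + 5*j^3 - 7*j - 4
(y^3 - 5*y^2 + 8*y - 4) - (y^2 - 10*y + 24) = y^3 - 6*y^2 + 18*y - 28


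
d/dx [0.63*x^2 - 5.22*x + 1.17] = 1.26*x - 5.22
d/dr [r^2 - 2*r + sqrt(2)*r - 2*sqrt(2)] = 2*r - 2 + sqrt(2)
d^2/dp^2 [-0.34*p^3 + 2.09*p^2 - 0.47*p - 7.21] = 4.18 - 2.04*p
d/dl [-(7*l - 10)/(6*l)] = -5/(3*l^2)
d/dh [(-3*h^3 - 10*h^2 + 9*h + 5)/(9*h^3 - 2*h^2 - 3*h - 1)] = 2*(48*h^4 - 72*h^3 - 39*h^2 + 20*h + 3)/(81*h^6 - 36*h^5 - 50*h^4 - 6*h^3 + 13*h^2 + 6*h + 1)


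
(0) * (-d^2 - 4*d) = 0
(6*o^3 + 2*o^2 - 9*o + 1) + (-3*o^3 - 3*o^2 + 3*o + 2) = 3*o^3 - o^2 - 6*o + 3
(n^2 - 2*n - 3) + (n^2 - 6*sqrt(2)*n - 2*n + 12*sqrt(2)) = 2*n^2 - 6*sqrt(2)*n - 4*n - 3 + 12*sqrt(2)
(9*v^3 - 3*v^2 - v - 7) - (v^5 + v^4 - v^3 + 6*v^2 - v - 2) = -v^5 - v^4 + 10*v^3 - 9*v^2 - 5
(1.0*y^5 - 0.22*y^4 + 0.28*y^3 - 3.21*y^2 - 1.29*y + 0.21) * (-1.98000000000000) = -1.98*y^5 + 0.4356*y^4 - 0.5544*y^3 + 6.3558*y^2 + 2.5542*y - 0.4158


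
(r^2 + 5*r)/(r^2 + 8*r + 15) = r/(r + 3)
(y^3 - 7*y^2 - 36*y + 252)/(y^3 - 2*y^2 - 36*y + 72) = (y - 7)/(y - 2)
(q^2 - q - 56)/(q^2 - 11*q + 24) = (q + 7)/(q - 3)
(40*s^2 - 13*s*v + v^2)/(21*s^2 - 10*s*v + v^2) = (40*s^2 - 13*s*v + v^2)/(21*s^2 - 10*s*v + v^2)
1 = 1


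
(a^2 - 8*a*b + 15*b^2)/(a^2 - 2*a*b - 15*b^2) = (a - 3*b)/(a + 3*b)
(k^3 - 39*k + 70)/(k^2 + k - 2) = (k^3 - 39*k + 70)/(k^2 + k - 2)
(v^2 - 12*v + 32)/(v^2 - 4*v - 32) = (v - 4)/(v + 4)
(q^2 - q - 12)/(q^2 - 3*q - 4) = (q + 3)/(q + 1)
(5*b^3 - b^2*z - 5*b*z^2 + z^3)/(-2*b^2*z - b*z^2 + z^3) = (5*b^2 - 6*b*z + z^2)/(z*(-2*b + z))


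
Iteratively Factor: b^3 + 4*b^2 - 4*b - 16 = (b - 2)*(b^2 + 6*b + 8) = (b - 2)*(b + 2)*(b + 4)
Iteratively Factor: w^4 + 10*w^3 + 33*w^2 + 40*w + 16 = (w + 1)*(w^3 + 9*w^2 + 24*w + 16) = (w + 1)*(w + 4)*(w^2 + 5*w + 4) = (w + 1)*(w + 4)^2*(w + 1)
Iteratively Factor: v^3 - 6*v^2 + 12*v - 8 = (v - 2)*(v^2 - 4*v + 4) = (v - 2)^2*(v - 2)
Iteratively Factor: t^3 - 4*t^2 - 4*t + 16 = (t + 2)*(t^2 - 6*t + 8) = (t - 2)*(t + 2)*(t - 4)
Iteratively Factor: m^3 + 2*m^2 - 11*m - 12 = (m + 1)*(m^2 + m - 12) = (m + 1)*(m + 4)*(m - 3)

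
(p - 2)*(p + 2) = p^2 - 4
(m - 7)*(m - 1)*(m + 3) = m^3 - 5*m^2 - 17*m + 21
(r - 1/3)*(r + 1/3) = r^2 - 1/9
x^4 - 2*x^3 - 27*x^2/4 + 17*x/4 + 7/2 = (x - 7/2)*(x - 1)*(x + 1/2)*(x + 2)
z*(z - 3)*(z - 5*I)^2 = z^4 - 3*z^3 - 10*I*z^3 - 25*z^2 + 30*I*z^2 + 75*z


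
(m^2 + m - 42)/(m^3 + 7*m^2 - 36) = (m^2 + m - 42)/(m^3 + 7*m^2 - 36)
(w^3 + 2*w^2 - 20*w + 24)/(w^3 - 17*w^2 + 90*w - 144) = (w^3 + 2*w^2 - 20*w + 24)/(w^3 - 17*w^2 + 90*w - 144)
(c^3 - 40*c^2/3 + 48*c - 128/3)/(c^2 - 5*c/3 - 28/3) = (3*c^2 - 28*c + 32)/(3*c + 7)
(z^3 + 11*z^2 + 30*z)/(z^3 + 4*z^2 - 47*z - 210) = z/(z - 7)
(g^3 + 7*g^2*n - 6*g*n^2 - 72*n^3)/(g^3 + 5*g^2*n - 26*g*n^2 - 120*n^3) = (g - 3*n)/(g - 5*n)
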